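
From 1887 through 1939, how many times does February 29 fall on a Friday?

1

Leap years in 1887–1939: 12 of them.
Feb 29 weekday advances by 5 (mod 7) from one leap year to the next four years later (or differs when a century non-leap intervenes).
Leap-day weekdays: 1888:Wed 1892:Mon 1896:Sat 1904:Mon 1908:Sat 1912:Thu 1916:Tue 1920:Sun 1924:Fri✓ 1928:Wed 1932:Mon 1936:Sat
Friday: 1924 → 1.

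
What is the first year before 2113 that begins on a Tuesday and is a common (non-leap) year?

Jan 1 advances by 2 weekdays after a leap year and by 1 after a common year.
2113: Jan 1 is Sunday.
2112: Friday (leap)
2111: Thursday
2110: Wednesday
2109: Tuesday
2109 begins on a Tuesday and is a common year.

2109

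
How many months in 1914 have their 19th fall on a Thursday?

3

Check the 19th of each month of 1914: Jan 19: Mon, Feb 19: Thu, Mar 19: Thu, Apr 19: Sun, May 19: Tue, Jun 19: Fri, Jul 19: Sun, Aug 19: Wed, Sep 19: Sat, Oct 19: Mon, Nov 19: Thu, Dec 19: Sat.
Thursday occurs in February, March, November — 3 months.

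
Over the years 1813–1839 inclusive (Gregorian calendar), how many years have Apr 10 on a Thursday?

Track Apr 10's weekday year by year (advancing +1, or +2 across a Feb 29):
  1813: Sat  1814: Sun (+1)  1815: Mon (+1)  1816: Wed (+2)  1817: Thu (+1) ✓
  1818: Fri (+1)  1819: Sat (+1)  1820: Mon (+2)  1821: Tue (+1)  1822: Wed (+1)
  1823: Thu (+1) ✓  1824: Sat (+2)  1825: Sun (+1)  1826: Mon (+1)  1827: Tue (+1)
  1828: Thu (+2) ✓  1829: Fri (+1)  1830: Sat (+1)  1831: Sun (+1)  1832: Tue (+2)
  1833: Wed (+1)  1834: Thu (+1) ✓  1835: Fri (+1)  1836: Sun (+2)  1837: Mon (+1)
  1838: Tue (+1)  1839: Wed (+1)
Thursday years: 1817, 1823, 1828, 1834 — 4 in total.

4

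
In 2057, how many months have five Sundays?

A month of length L has five Sundays iff its first Sunday is on day ≤ L−28 (so day 1–3 in a 31-day month, 1–2 in a 30-day month, day 1 in a leap February).
Checking each month of 2057: Jan starts Mon (31d); Feb starts Thu (28d); Mar starts Thu (31d); Apr starts Sun (30d) ✓; May starts Tue (31d); Jun starts Fri (30d); Jul starts Sun (31d) ✓; Aug starts Wed (31d); Sep starts Sat (30d) ✓; Oct starts Mon (31d); Nov starts Thu (30d); Dec starts Sat (31d) ✓.
Five-Sunday months: April, July, September, December → 4.

4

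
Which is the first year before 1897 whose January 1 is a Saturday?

Jan 1 advances by 2 weekdays after a leap year and by 1 after a common year.
1897: Jan 1 is Friday.
1896: Wednesday (leap)
1895: Tuesday
1894: Monday
1893: Sunday
1892: Friday (leap)
1891: Thursday
1890: Wednesday
1889: Tuesday
1888: Sunday (leap)
1887: Saturday
1887 begins on a Saturday

1887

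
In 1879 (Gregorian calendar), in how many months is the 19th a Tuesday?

Check the 19th of each month of 1879: Jan 19: Sun, Feb 19: Wed, Mar 19: Wed, Apr 19: Sat, May 19: Mon, Jun 19: Thu, Jul 19: Sat, Aug 19: Tue, Sep 19: Fri, Oct 19: Sun, Nov 19: Wed, Dec 19: Fri.
Tuesday occurs in August — 1 month.

1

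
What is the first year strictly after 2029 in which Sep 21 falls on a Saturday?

2030

From one year to the next, a fixed date's weekday advances by 1, or by 2 when a Feb 29 lies between the two dates.
2029: September 21 is Friday.
2030: Saturday (+1)
Sep 21 falls on a Saturday in 2030.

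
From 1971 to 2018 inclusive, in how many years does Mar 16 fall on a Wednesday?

7

Track Mar 16's weekday year by year (advancing +1, or +2 across a Feb 29):
  1971: Tue  1972: Thu (+2)  1973: Fri (+1)  1974: Sat (+1)  1975: Sun (+1)
  1976: Tue (+2)  1977: Wed (+1) ✓  1978: Thu (+1)  1979: Fri (+1)  1980: Sun (+2)
  1981: Mon (+1)  1982: Tue (+1)  1983: Wed (+1) ✓  1984: Fri (+2)  … (20 more years) …
  2005: Wed (+1) ✓  2006: Thu (+1)  2007: Fri (+1)  2008: Sun (+2)  2009: Mon (+1)
  2010: Tue (+1)  2011: Wed (+1) ✓  2012: Fri (+2)  2013: Sat (+1)  2014: Sun (+1)
  2015: Mon (+1)  2016: Wed (+2) ✓  2017: Thu (+1)  2018: Fri (+1)
Wednesday years: 1977, 1983, 1988, 1994, 2005, 2011, 2016 — 7 in total.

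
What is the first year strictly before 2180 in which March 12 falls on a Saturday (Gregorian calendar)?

2174

From one year to the next, a fixed date's weekday advances by 1, or by 2 when a Feb 29 lies between the two dates.
2180: March 12 is Sunday.
2179: Friday (−2)
2178: Thursday (−1)
2177: Wednesday (−1)
2176: Tuesday (−1)
2175: Sunday (−2)
2174: Saturday (−1)
March 12 falls on a Saturday in 2174.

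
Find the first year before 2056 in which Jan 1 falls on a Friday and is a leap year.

Jan 1 advances by 2 weekdays after a leap year and by 1 after a common year.
2056: Jan 1 is Saturday (leap).
2055: Friday
2054: Thursday
2053: Wednesday
2052: Monday (leap)
2051: Sunday
2050: Saturday
2049: Friday
2048: Wednesday (leap)
2047: Tuesday
2046: Monday
2045: Sunday
2044: Friday (leap)
2044 begins on a Friday and is a leap year.

2044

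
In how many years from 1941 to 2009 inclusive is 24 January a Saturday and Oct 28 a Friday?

Check each year's weekday for 24 January and Oct 28:
  1941: Fri/Tue  1942: Sat/Wed  1943: Sun/Thu  1944: Mon/Sat  1945: Wed/Sun  1946: Thu/Mon  1947: Fri/Tue  1948: Sat/Thu  1949: Mon/Fri  1950: Tue/Sat  1951: Wed/Sun  1952: Thu/Tue  1953: Sat/Wed  1954: Sun/Thu  …(41 more)…  1996: Wed/Mon  1997: Fri/Tue  1998: Sat/Wed  1999: Sun/Thu  2000: Mon/Sat  2001: Wed/Sun  2002: Thu/Mon  2003: Fri/Tue  2004: Sat/Thu  2005: Mon/Fri  2006: Tue/Sat  2007: Wed/Sun  2008: Thu/Tue  2009: Sat/Wed
Both conditions hold in: no year — 0.

0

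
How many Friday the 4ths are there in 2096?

1

Check the 4th of each month of 2096: Jan 4: Wed, Feb 4: Sat, Mar 4: Sun, Apr 4: Wed, May 4: Fri, Jun 4: Mon, Jul 4: Wed, Aug 4: Sat, Sep 4: Tue, Oct 4: Thu, Nov 4: Sun, Dec 4: Tue.
Friday occurs in May — 1 month.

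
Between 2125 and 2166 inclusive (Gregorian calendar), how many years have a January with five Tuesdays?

January has 31 days; it has five Tuesdays when Tuesday falls among the first (month-length − 28) days — i.e. when January 1 is one of Tuesday/Monday/Sunday.
January 1 by year: 2125:Mon✓ 2126:Tue✓ 2127:Wed 2128:Thu 2129:Sat 2130:Sun✓ 2131:Mon✓ 2132:Tue✓ 2133:Thu 2134:Fri 2135:Sat 2136:Sun✓ 2137:Tue✓ 2138:Wed 2139:Thu …(12 more)… 2152:Sat 2153:Mon✓ 2154:Tue✓ 2155:Wed 2156:Thu 2157:Sat 2158:Sun✓ 2159:Mon✓ 2160:Tue✓ 2161:Thu 2162:Fri 2163:Sat 2164:Sun✓ 2165:Tue✓ 2166:Wed
Years with five Tuesdays: 2125, 2126, 2130, 2131, 2132, 2136, 2137, 2141, 2142, 2143, 2147, 2148, 2153, 2154, 2158, 2159, 2160, 2164, 2165 → 19.

19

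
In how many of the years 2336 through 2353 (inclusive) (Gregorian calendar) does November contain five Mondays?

November has 30 days; it has five Mondays when Monday falls among the first (month-length − 28) days — i.e. when November 1 is one of Monday/Sunday.
November 1 by year: 2336:Sun✓ 2337:Mon✓ 2338:Tue 2339:Wed 2340:Fri 2341:Sat 2342:Sun✓ 2343:Mon✓ 2344:Wed 2345:Thu 2346:Fri 2347:Sat 2348:Mon✓ 2349:Tue 2350:Wed 2351:Thu 2352:Sat 2353:Sun✓
Years with five Mondays: 2336, 2337, 2342, 2343, 2348, 2353 → 6.

6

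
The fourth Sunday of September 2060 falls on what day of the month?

September 1, 2060 is a Wednesday, so the first Sunday is the 5th.
The fourth Sunday is 5 + 21 = 26.

26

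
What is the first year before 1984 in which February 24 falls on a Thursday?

From one year to the next, a fixed date's weekday advances by 1, or by 2 when a Feb 29 lies between the two dates.
1984: February 24 is Friday.
1983: Thursday (−1)
February 24 falls on a Thursday in 1983.

1983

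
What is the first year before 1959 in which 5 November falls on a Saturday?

From one year to the next, a fixed date's weekday advances by 1, or by 2 when a Feb 29 lies between the two dates.
1959: November 5 is Thursday.
1958: Wednesday (−1)
1957: Tuesday (−1)
1956: Monday (−1)
1955: Saturday (−2)
5 November falls on a Saturday in 1955.

1955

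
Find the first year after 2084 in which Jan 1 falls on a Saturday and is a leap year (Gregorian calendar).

2124

Jan 1 advances by 2 weekdays after a leap year and by 1 after a common year.
2084: Jan 1 is Saturday (leap).
2085: Monday
2086: Tuesday
2087: Wednesday
2088: Thursday (leap)
2089: Saturday
2090: Sunday
2091: Monday
2092: Tuesday (leap)
2093: Thursday
2094: Friday
2095: Saturday
2096: Sunday (leap)
2097: Tuesday
2098: Wednesday
2099: Thursday
2100: Friday
2101: Saturday
2102: Sunday
2103: Monday
2104: Tuesday (leap)
2105: Thursday
2106: Friday
2107: Saturday
2108: Sunday (leap)
2109: Tuesday
2110: Wednesday
2111: Thursday
2112: Friday (leap)
2113: Sunday
2114: Monday
2115: Tuesday
2116: Wednesday (leap)
2117: Friday
2118: Saturday
2119: Sunday
2120: Monday (leap)
2121: Wednesday
2122: Thursday
2123: Friday
2124: Saturday (leap)
2124 begins on a Saturday and is a leap year.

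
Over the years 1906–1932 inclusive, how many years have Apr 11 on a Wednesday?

4

Track Apr 11's weekday year by year (advancing +1, or +2 across a Feb 29):
  1906: Wed ✓  1907: Thu (+1)  1908: Sat (+2)  1909: Sun (+1)  1910: Mon (+1)
  1911: Tue (+1)  1912: Thu (+2)  1913: Fri (+1)  1914: Sat (+1)  1915: Sun (+1)
  1916: Tue (+2)  1917: Wed (+1) ✓  1918: Thu (+1)  1919: Fri (+1)  1920: Sun (+2)
  1921: Mon (+1)  1922: Tue (+1)  1923: Wed (+1) ✓  1924: Fri (+2)  1925: Sat (+1)
  1926: Sun (+1)  1927: Mon (+1)  1928: Wed (+2) ✓  1929: Thu (+1)  1930: Fri (+1)
  1931: Sat (+1)  1932: Mon (+2)
Wednesday years: 1906, 1917, 1923, 1928 — 4 in total.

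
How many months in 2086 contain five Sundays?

4

A month of length L has five Sundays iff its first Sunday is on day ≤ L−28 (so day 1–3 in a 31-day month, 1–2 in a 30-day month, day 1 in a leap February).
Checking each month of 2086: Jan starts Tue (31d); Feb starts Fri (28d); Mar starts Fri (31d) ✓; Apr starts Mon (30d); May starts Wed (31d); Jun starts Sat (30d) ✓; Jul starts Mon (31d); Aug starts Thu (31d); Sep starts Sun (30d) ✓; Oct starts Tue (31d); Nov starts Fri (30d); Dec starts Sun (31d) ✓.
Five-Sunday months: March, June, September, December → 4.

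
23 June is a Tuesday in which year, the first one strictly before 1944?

From one year to the next, a fixed date's weekday advances by 1, or by 2 when a Feb 29 lies between the two dates.
1944: June 23 is Friday.
1943: Wednesday (−2)
1942: Tuesday (−1)
23 June falls on a Tuesday in 1942.

1942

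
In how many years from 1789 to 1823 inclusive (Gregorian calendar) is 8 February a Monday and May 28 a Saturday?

Check each year's weekday for 8 February and May 28:
  1789: Sun/Thu  1790: Mon/Fri  1791: Tue/Sat  1792: Wed/Mon  1793: Fri/Tue  1794: Sat/Wed  1795: Sun/Thu  1796: Mon/Sat ✓  1797: Wed/Sun  1798: Thu/Mon  1799: Fri/Tue  1800: Sat/Wed  1801: Sun/Thu  1802: Mon/Fri  …(7 more)…  1810: Thu/Mon  1811: Fri/Tue  1812: Sat/Thu  1813: Mon/Fri  1814: Tue/Sat  1815: Wed/Sun  1816: Thu/Tue  1817: Sat/Wed  1818: Sun/Thu  1819: Mon/Fri  1820: Tue/Sun  1821: Thu/Mon  1822: Fri/Tue  1823: Sat/Wed
Both conditions hold in: 1796, 1808 — 2.

2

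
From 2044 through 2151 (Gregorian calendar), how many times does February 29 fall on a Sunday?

3

Leap years in 2044–2151: 26 of them.
Feb 29 weekday advances by 5 (mod 7) from one leap year to the next four years later (or differs when a century non-leap intervenes).
Leap-day weekdays: 2044:Mon 2048:Sat 2052:Thu 2056:Tue 2060:Sun✓ 2064:Fri 2068:Wed 2072:Mon 2076:Sat 2080:Thu 2084:Tue 2088:Sun✓ 2092:Fri 2096:Wed 2104:Fri 2108:Wed 2112:Mon 2116:Sat 2120:Thu 2124:Tue 2128:Sun✓ 2132:Fri 2136:Wed 2140:Mon 2144:Sat 2148:Thu
Sunday: 2060, 2088, 2128 → 3.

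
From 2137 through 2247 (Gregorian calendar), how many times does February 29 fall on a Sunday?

Leap years in 2137–2247: 26 of them.
Feb 29 weekday advances by 5 (mod 7) from one leap year to the next four years later (or differs when a century non-leap intervenes).
Leap-day weekdays: 2140:Mon 2144:Sat 2148:Thu 2152:Tue 2156:Sun✓ 2160:Fri 2164:Wed 2168:Mon 2172:Sat 2176:Thu 2180:Tue 2184:Sun✓ 2188:Fri 2192:Wed 2196:Mon 2204:Wed 2208:Mon 2212:Sat 2216:Thu 2220:Tue 2224:Sun✓ 2228:Fri 2232:Wed 2236:Mon 2240:Sat 2244:Thu
Sunday: 2156, 2184, 2224 → 3.

3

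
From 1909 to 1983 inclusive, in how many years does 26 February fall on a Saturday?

12

Track 26 February's weekday year by year (advancing +1, or +2 across a Feb 29):
  1909: Fri  1910: Sat (+1) ✓  1911: Sun (+1)  1912: Mon (+1)  1913: Wed (+2)
  1914: Thu (+1)  1915: Fri (+1)  1916: Sat (+1) ✓  1917: Mon (+2)  1918: Tue (+1)
  1919: Wed (+1)  1920: Thu (+1)  1921: Sat (+2) ✓  1922: Sun (+1)  … (47 more years) …
  1970: Thu (+1)  1971: Fri (+1)  1972: Sat (+1) ✓  1973: Mon (+2)  1974: Tue (+1)
  1975: Wed (+1)  1976: Thu (+1)  1977: Sat (+2) ✓  1978: Sun (+1)  1979: Mon (+1)
  1980: Tue (+1)  1981: Thu (+2)  1982: Fri (+1)  1983: Sat (+1) ✓
Saturday years: 1910, 1916, 1921, 1927, 1938, 1944, 1949, 1955, 1966, 1972, 1977, 1983 — 12 in total.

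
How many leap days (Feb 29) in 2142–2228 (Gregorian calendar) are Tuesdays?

3

Leap years in 2142–2228: 21 of them.
Feb 29 weekday advances by 5 (mod 7) from one leap year to the next four years later (or differs when a century non-leap intervenes).
Leap-day weekdays: 2144:Sat 2148:Thu 2152:Tue✓ 2156:Sun 2160:Fri 2164:Wed 2168:Mon 2172:Sat 2176:Thu 2180:Tue✓ 2184:Sun 2188:Fri 2192:Wed 2196:Mon 2204:Wed 2208:Mon 2212:Sat 2216:Thu 2220:Tue✓ 2224:Sun 2228:Fri
Tuesday: 2152, 2180, 2220 → 3.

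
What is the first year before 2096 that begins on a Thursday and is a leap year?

2088

Jan 1 advances by 2 weekdays after a leap year and by 1 after a common year.
2096: Jan 1 is Sunday (leap).
2095: Saturday
2094: Friday
2093: Thursday
2092: Tuesday (leap)
2091: Monday
2090: Sunday
2089: Saturday
2088: Thursday (leap)
2088 begins on a Thursday and is a leap year.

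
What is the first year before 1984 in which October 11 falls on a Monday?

1982

From one year to the next, a fixed date's weekday advances by 1, or by 2 when a Feb 29 lies between the two dates.
1984: October 11 is Thursday.
1983: Tuesday (−2)
1982: Monday (−1)
October 11 falls on a Monday in 1982.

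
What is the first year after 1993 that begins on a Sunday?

1995

Jan 1 advances by 2 weekdays after a leap year and by 1 after a common year.
1993: Jan 1 is Friday.
1994: Saturday
1995: Sunday
1995 begins on a Sunday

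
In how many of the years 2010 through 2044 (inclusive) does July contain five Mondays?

14

July has 31 days; it has five Mondays when Monday falls among the first (month-length − 28) days — i.e. when July 1 is one of Monday/Sunday/Saturday.
July 1 by year: 2010:Thu 2011:Fri 2012:Sun✓ 2013:Mon✓ 2014:Tue 2015:Wed 2016:Fri 2017:Sat✓ 2018:Sun✓ 2019:Mon✓ 2020:Wed 2021:Thu 2022:Fri 2023:Sat✓ 2024:Mon✓ …(5 more)… 2030:Mon✓ 2031:Tue 2032:Thu 2033:Fri 2034:Sat✓ 2035:Sun✓ 2036:Tue 2037:Wed 2038:Thu 2039:Fri 2040:Sun✓ 2041:Mon✓ 2042:Tue 2043:Wed 2044:Fri
Years with five Mondays: 2012, 2013, 2017, 2018, 2019, 2023, 2024, 2028, 2029, 2030, 2034, 2035, 2040, 2041 → 14.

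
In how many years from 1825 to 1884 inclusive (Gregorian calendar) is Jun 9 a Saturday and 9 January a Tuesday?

Check each year's weekday for Jun 9 and 9 January:
  1825: Thu/Sun  1826: Fri/Mon  1827: Sat/Tue ✓  1828: Mon/Wed  1829: Tue/Fri  1830: Wed/Sat  1831: Thu/Sun  1832: Sat/Mon  1833: Sun/Wed  1834: Mon/Thu  1835: Tue/Fri  1836: Thu/Sat  1837: Fri/Mon  1838: Sat/Tue ✓  …(32 more)…  1871: Fri/Mon  1872: Sun/Tue  1873: Mon/Thu  1874: Tue/Fri  1875: Wed/Sat  1876: Fri/Sun  1877: Sat/Tue ✓  1878: Sun/Wed  1879: Mon/Thu  1880: Wed/Fri  1881: Thu/Sun  1882: Fri/Mon  1883: Sat/Tue ✓  1884: Mon/Wed
Both conditions hold in: 1827, 1838, 1849, 1855, 1866, 1877, 1883 — 7.

7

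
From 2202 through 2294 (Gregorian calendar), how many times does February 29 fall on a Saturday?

Leap years in 2202–2294: 23 of them.
Feb 29 weekday advances by 5 (mod 7) from one leap year to the next four years later (or differs when a century non-leap intervenes).
Leap-day weekdays: 2204:Wed 2208:Mon 2212:Sat✓ 2216:Thu 2220:Tue 2224:Sun 2228:Fri 2232:Wed 2236:Mon 2240:Sat✓ 2244:Thu 2248:Tue 2252:Sun 2256:Fri 2260:Wed 2264:Mon 2268:Sat✓ 2272:Thu 2276:Tue 2280:Sun 2284:Fri 2288:Wed 2292:Mon
Saturday: 2212, 2240, 2268 → 3.

3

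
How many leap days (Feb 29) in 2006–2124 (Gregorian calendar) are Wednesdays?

5

Leap years in 2006–2124: 29 of them.
Feb 29 weekday advances by 5 (mod 7) from one leap year to the next four years later (or differs when a century non-leap intervenes).
Leap-day weekdays: 2008:Fri 2012:Wed✓ 2016:Mon 2020:Sat 2024:Thu 2028:Tue 2032:Sun 2036:Fri 2040:Wed✓ 2044:Mon 2048:Sat 2052:Thu 2056:Tue …(3 more)… 2072:Mon 2076:Sat 2080:Thu 2084:Tue 2088:Sun 2092:Fri 2096:Wed✓ 2104:Fri 2108:Wed✓ 2112:Mon 2116:Sat 2120:Thu 2124:Tue
Wednesday: 2012, 2040, 2068, 2096, 2108 → 5.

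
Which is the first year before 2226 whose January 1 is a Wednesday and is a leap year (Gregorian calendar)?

2212

Jan 1 advances by 2 weekdays after a leap year and by 1 after a common year.
2226: Jan 1 is Sunday.
2225: Saturday
2224: Thursday (leap)
2223: Wednesday
2222: Tuesday
2221: Monday
2220: Saturday (leap)
2219: Friday
2218: Thursday
2217: Wednesday
2216: Monday (leap)
2215: Sunday
2214: Saturday
2213: Friday
2212: Wednesday (leap)
2212 begins on a Wednesday and is a leap year.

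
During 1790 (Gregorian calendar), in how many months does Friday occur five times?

A month of length L has five Fridays iff its first Friday is on day ≤ L−28 (so day 1–3 in a 31-day month, 1–2 in a 30-day month, day 1 in a leap February).
Checking each month of 1790: Jan starts Fri (31d) ✓; Feb starts Mon (28d); Mar starts Mon (31d); Apr starts Thu (30d) ✓; May starts Sat (31d); Jun starts Tue (30d); Jul starts Thu (31d) ✓; Aug starts Sun (31d); Sep starts Wed (30d); Oct starts Fri (31d) ✓; Nov starts Mon (30d); Dec starts Wed (31d) ✓.
Five-Friday months: January, April, July, October, December → 5.

5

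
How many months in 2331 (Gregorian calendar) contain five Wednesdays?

A month of length L has five Wednesdays iff its first Wednesday is on day ≤ L−28 (so day 1–3 in a 31-day month, 1–2 in a 30-day month, day 1 in a leap February).
Checking each month of 2331: Jan starts Thu (31d); Feb starts Sun (28d); Mar starts Sun (31d); Apr starts Wed (30d) ✓; May starts Fri (31d); Jun starts Mon (30d); Jul starts Wed (31d) ✓; Aug starts Sat (31d); Sep starts Tue (30d) ✓; Oct starts Thu (31d); Nov starts Sun (30d); Dec starts Tue (31d) ✓.
Five-Wednesday months: April, July, September, December → 4.

4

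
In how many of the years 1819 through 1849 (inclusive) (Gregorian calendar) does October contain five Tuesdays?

October has 31 days; it has five Tuesdays when Tuesday falls among the first (month-length − 28) days — i.e. when October 1 is one of Tuesday/Monday/Sunday.
October 1 by year: 1819:Fri 1820:Sun✓ 1821:Mon✓ 1822:Tue✓ 1823:Wed 1824:Fri 1825:Sat 1826:Sun✓ 1827:Mon✓ 1828:Wed 1829:Thu 1830:Fri 1831:Sat 1832:Mon✓ 1833:Tue✓ 1834:Wed 1835:Thu 1836:Sat 1837:Sun✓ 1838:Mon✓ 1839:Tue✓ 1840:Thu 1841:Fri 1842:Sat 1843:Sun✓ 1844:Tue✓ 1845:Wed 1846:Thu 1847:Fri 1848:Sun✓ 1849:Mon✓
Years with five Tuesdays: 1820, 1821, 1822, 1826, 1827, 1832, 1833, 1837, 1838, 1839, 1843, 1844, 1848, 1849 → 14.

14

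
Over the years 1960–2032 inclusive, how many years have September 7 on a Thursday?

11

Track September 7's weekday year by year (advancing +1, or +2 across a Feb 29):
  1960: Wed  1961: Thu (+1) ✓  1962: Fri (+1)  1963: Sat (+1)  1964: Mon (+2)
  1965: Tue (+1)  1966: Wed (+1)  1967: Thu (+1) ✓  1968: Sat (+2)  1969: Sun (+1)
  1970: Mon (+1)  1971: Tue (+1)  1972: Thu (+2) ✓  1973: Fri (+1)  … (45 more years) …
  2019: Sat (+1)  2020: Mon (+2)  2021: Tue (+1)  2022: Wed (+1)  2023: Thu (+1) ✓
  2024: Sat (+2)  2025: Sun (+1)  2026: Mon (+1)  2027: Tue (+1)  2028: Thu (+2) ✓
  2029: Fri (+1)  2030: Sat (+1)  2031: Sun (+1)  2032: Tue (+2)
Thursday years: 1961, 1967, 1972, 1978, 1989, 1995, 2000, 2006, 2017, 2023, 2028 — 11 in total.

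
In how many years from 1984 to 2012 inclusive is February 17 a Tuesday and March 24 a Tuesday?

Check each year's weekday for February 17 and March 24:
  1984: Fri/Sat  1985: Sun/Sun  1986: Mon/Mon  1987: Tue/Tue ✓  1988: Wed/Thu  1989: Fri/Fri  1990: Sat/Sat  1991: Sun/Sun  1992: Mon/Tue  1993: Wed/Wed  1994: Thu/Thu  1995: Fri/Fri  1996: Sat/Sun  1997: Mon/Mon  1998: Tue/Tue ✓  1999: Wed/Wed  2000: Thu/Fri  2001: Sat/Sat  2002: Sun/Sun  2003: Mon/Mon  2004: Tue/Wed  2005: Thu/Thu  2006: Fri/Fri  2007: Sat/Sat  2008: Sun/Mon  2009: Tue/Tue ✓  2010: Wed/Wed  2011: Thu/Thu  2012: Fri/Sat
Both conditions hold in: 1987, 1998, 2009 — 3.

3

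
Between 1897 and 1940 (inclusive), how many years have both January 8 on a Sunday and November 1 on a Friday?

Check each year's weekday for January 8 and November 1:
  1897: Fri/Mon  1898: Sat/Tue  1899: Sun/Wed  1900: Mon/Thu  1901: Tue/Fri  1902: Wed/Sat  1903: Thu/Sun  1904: Fri/Tue  1905: Sun/Wed  1906: Mon/Thu  1907: Tue/Fri  1908: Wed/Sun  1909: Fri/Mon  1910: Sat/Tue  …(16 more)…  1927: Sat/Tue  1928: Sun/Thu  1929: Tue/Fri  1930: Wed/Sat  1931: Thu/Sun  1932: Fri/Tue  1933: Sun/Wed  1934: Mon/Thu  1935: Tue/Fri  1936: Wed/Sun  1937: Fri/Mon  1938: Sat/Tue  1939: Sun/Wed  1940: Mon/Fri
Both conditions hold in: no year — 0.

0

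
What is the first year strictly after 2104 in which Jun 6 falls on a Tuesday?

2113

From one year to the next, a fixed date's weekday advances by 1, or by 2 when a Feb 29 lies between the two dates.
2104: June 6 is Friday.
2105: Saturday (+1)
2106: Sunday (+1)
2107: Monday (+1)
2108: Wednesday (+2)
2109: Thursday (+1)
2110: Friday (+1)
2111: Saturday (+1)
2112: Monday (+2)
2113: Tuesday (+1)
Jun 6 falls on a Tuesday in 2113.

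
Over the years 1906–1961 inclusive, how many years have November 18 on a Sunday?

Track November 18's weekday year by year (advancing +1, or +2 across a Feb 29):
  1906: Sun ✓  1907: Mon (+1)  1908: Wed (+2)  1909: Thu (+1)  1910: Fri (+1)
  1911: Sat (+1)  1912: Mon (+2)  1913: Tue (+1)  1914: Wed (+1)  1915: Thu (+1)
  1916: Sat (+2)  1917: Sun (+1) ✓  1918: Mon (+1)  1919: Tue (+1)  … (28 more years) …
  1948: Thu (+2)  1949: Fri (+1)  1950: Sat (+1)  1951: Sun (+1) ✓  1952: Tue (+2)
  1953: Wed (+1)  1954: Thu (+1)  1955: Fri (+1)  1956: Sun (+2) ✓  1957: Mon (+1)
  1958: Tue (+1)  1959: Wed (+1)  1960: Fri (+2)  1961: Sat (+1)
Sunday years: 1906, 1917, 1923, 1928, 1934, 1945, 1951, 1956 — 8 in total.

8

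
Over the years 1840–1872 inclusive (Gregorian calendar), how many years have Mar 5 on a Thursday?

5

Track Mar 5's weekday year by year (advancing +1, or +2 across a Feb 29):
  1840: Thu ✓  1841: Fri (+1)  1842: Sat (+1)  1843: Sun (+1)  1844: Tue (+2)
  1845: Wed (+1)  1846: Thu (+1) ✓  1847: Fri (+1)  1848: Sun (+2)  1849: Mon (+1)
  1850: Tue (+1)  1851: Wed (+1)  1852: Fri (+2)  1853: Sat (+1)  … (5 more years) …
  1859: Sat (+1)  1860: Mon (+2)  1861: Tue (+1)  1862: Wed (+1)  1863: Thu (+1) ✓
  1864: Sat (+2)  1865: Sun (+1)  1866: Mon (+1)  1867: Tue (+1)  1868: Thu (+2) ✓
  1869: Fri (+1)  1870: Sat (+1)  1871: Sun (+1)  1872: Tue (+2)
Thursday years: 1840, 1846, 1857, 1863, 1868 — 5 in total.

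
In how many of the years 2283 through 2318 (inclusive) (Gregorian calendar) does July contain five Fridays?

July has 31 days; it has five Fridays when Friday falls among the first (month-length − 28) days — i.e. when July 1 is one of Friday/Thursday/Wednesday.
July 1 by year: 2283:Sun 2284:Tue 2285:Wed✓ 2286:Thu✓ 2287:Fri✓ 2288:Sun 2289:Mon 2290:Tue 2291:Wed✓ 2292:Fri✓ 2293:Sat 2294:Sun 2295:Mon 2296:Wed✓ 2297:Thu✓ …(6 more)… 2304:Fri✓ 2305:Sat 2306:Sun 2307:Mon 2308:Wed✓ 2309:Thu✓ 2310:Fri✓ 2311:Sat 2312:Mon 2313:Tue 2314:Wed✓ 2315:Thu✓ 2316:Sat 2317:Sun 2318:Mon
Years with five Fridays: 2285, 2286, 2287, 2291, 2292, 2296, 2297, 2298, 2303, 2304, 2308, 2309, 2310, 2314, 2315 → 15.

15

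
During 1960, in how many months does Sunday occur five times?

4

A month of length L has five Sundays iff its first Sunday is on day ≤ L−28 (so day 1–3 in a 31-day month, 1–2 in a 30-day month, day 1 in a leap February).
Checking each month of 1960: Jan starts Fri (31d) ✓; Feb starts Mon (29d); Mar starts Tue (31d); Apr starts Fri (30d); May starts Sun (31d) ✓; Jun starts Wed (30d); Jul starts Fri (31d) ✓; Aug starts Mon (31d); Sep starts Thu (30d); Oct starts Sat (31d) ✓; Nov starts Tue (30d); Dec starts Thu (31d).
Five-Sunday months: January, May, July, October → 4.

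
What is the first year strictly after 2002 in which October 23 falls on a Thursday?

2003

From one year to the next, a fixed date's weekday advances by 1, or by 2 when a Feb 29 lies between the two dates.
2002: October 23 is Wednesday.
2003: Thursday (+1)
October 23 falls on a Thursday in 2003.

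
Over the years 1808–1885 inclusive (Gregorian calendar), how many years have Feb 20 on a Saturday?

11

Track Feb 20's weekday year by year (advancing +1, or +2 across a Feb 29):
  1808: Sat ✓  1809: Mon (+2)  1810: Tue (+1)  1811: Wed (+1)  1812: Thu (+1)
  1813: Sat (+2) ✓  1814: Sun (+1)  1815: Mon (+1)  1816: Tue (+1)  1817: Thu (+2)
  1818: Fri (+1)  1819: Sat (+1) ✓  1820: Sun (+1)  1821: Tue (+2)  … (50 more years) …
  1872: Tue (+1)  1873: Thu (+2)  1874: Fri (+1)  1875: Sat (+1) ✓  1876: Sun (+1)
  1877: Tue (+2)  1878: Wed (+1)  1879: Thu (+1)  1880: Fri (+1)  1881: Sun (+2)
  1882: Mon (+1)  1883: Tue (+1)  1884: Wed (+1)  1885: Fri (+2)
Saturday years: 1808, 1813, 1819, 1830, 1836, 1841, 1847, 1858, 1864, 1869, 1875 — 11 in total.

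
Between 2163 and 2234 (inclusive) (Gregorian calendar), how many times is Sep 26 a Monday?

Track Sep 26's weekday year by year (advancing +1, or +2 across a Feb 29):
  2163: Mon ✓  2164: Wed (+2)  2165: Thu (+1)  2166: Fri (+1)  2167: Sat (+1)
  2168: Mon (+2) ✓  2169: Tue (+1)  2170: Wed (+1)  2171: Thu (+1)  2172: Sat (+2)
  2173: Sun (+1)  2174: Mon (+1) ✓  2175: Tue (+1)  2176: Thu (+2)  … (44 more years) …
  2221: Wed (+1)  2222: Thu (+1)  2223: Fri (+1)  2224: Sun (+2)  2225: Mon (+1) ✓
  2226: Tue (+1)  2227: Wed (+1)  2228: Fri (+2)  2229: Sat (+1)  2230: Sun (+1)
  2231: Mon (+1) ✓  2232: Wed (+2)  2233: Thu (+1)  2234: Fri (+1)
Monday years: 2163, 2168, 2174, 2185, 2191, 2196, 2203, 2208, 2214, 2225, 2231 — 11 in total.

11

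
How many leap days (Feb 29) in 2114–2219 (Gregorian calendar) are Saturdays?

4

Leap years in 2114–2219: 25 of them.
Feb 29 weekday advances by 5 (mod 7) from one leap year to the next four years later (or differs when a century non-leap intervenes).
Leap-day weekdays: 2116:Sat✓ 2120:Thu 2124:Tue 2128:Sun 2132:Fri 2136:Wed 2140:Mon 2144:Sat✓ 2148:Thu 2152:Tue 2156:Sun 2160:Fri 2164:Wed 2168:Mon 2172:Sat✓ 2176:Thu 2180:Tue 2184:Sun 2188:Fri 2192:Wed 2196:Mon 2204:Wed 2208:Mon 2212:Sat✓ 2216:Thu
Saturday: 2116, 2144, 2172, 2212 → 4.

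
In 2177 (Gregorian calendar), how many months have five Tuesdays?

A month of length L has five Tuesdays iff its first Tuesday is on day ≤ L−28 (so day 1–3 in a 31-day month, 1–2 in a 30-day month, day 1 in a leap February).
Checking each month of 2177: Jan starts Wed (31d); Feb starts Sat (28d); Mar starts Sat (31d); Apr starts Tue (30d) ✓; May starts Thu (31d); Jun starts Sun (30d); Jul starts Tue (31d) ✓; Aug starts Fri (31d); Sep starts Mon (30d) ✓; Oct starts Wed (31d); Nov starts Sat (30d); Dec starts Mon (31d) ✓.
Five-Tuesday months: April, July, September, December → 4.

4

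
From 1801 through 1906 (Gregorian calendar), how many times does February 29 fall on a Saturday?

Leap years in 1801–1906: 25 of them.
Feb 29 weekday advances by 5 (mod 7) from one leap year to the next four years later (or differs when a century non-leap intervenes).
Leap-day weekdays: 1804:Wed 1808:Mon 1812:Sat✓ 1816:Thu 1820:Tue 1824:Sun 1828:Fri 1832:Wed 1836:Mon 1840:Sat✓ 1844:Thu 1848:Tue 1852:Sun 1856:Fri 1860:Wed 1864:Mon 1868:Sat✓ 1872:Thu 1876:Tue 1880:Sun 1884:Fri 1888:Wed 1892:Mon 1896:Sat✓ 1904:Mon
Saturday: 1812, 1840, 1868, 1896 → 4.

4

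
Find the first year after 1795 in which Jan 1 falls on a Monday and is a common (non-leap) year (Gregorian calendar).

Jan 1 advances by 2 weekdays after a leap year and by 1 after a common year.
1795: Jan 1 is Thursday.
1796: Friday (leap)
1797: Sunday
1798: Monday
1798 begins on a Monday and is a common year.

1798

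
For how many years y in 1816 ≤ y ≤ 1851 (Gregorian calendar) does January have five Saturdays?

January has 31 days; it has five Saturdays when Saturday falls among the first (month-length − 28) days — i.e. when January 1 is one of Saturday/Friday/Thursday.
January 1 by year: 1816:Mon 1817:Wed 1818:Thu✓ 1819:Fri✓ 1820:Sat✓ 1821:Mon 1822:Tue 1823:Wed 1824:Thu✓ 1825:Sat✓ 1826:Sun 1827:Mon 1828:Tue 1829:Thu✓ 1830:Fri✓ …(6 more)… 1837:Sun 1838:Mon 1839:Tue 1840:Wed 1841:Fri✓ 1842:Sat✓ 1843:Sun 1844:Mon 1845:Wed 1846:Thu✓ 1847:Fri✓ 1848:Sat✓ 1849:Mon 1850:Tue 1851:Wed
Years with five Saturdays: 1818, 1819, 1820, 1824, 1825, 1829, 1830, 1831, 1835, 1836, 1841, 1842, 1846, 1847, 1848 → 15.

15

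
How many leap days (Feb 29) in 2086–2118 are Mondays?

1

Leap years in 2086–2118: 7 of them.
Feb 29 weekday advances by 5 (mod 7) from one leap year to the next four years later (or differs when a century non-leap intervenes).
Leap-day weekdays: 2088:Sun 2092:Fri 2096:Wed 2104:Fri 2108:Wed 2112:Mon✓ 2116:Sat
Monday: 2112 → 1.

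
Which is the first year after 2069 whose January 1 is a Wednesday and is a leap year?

Jan 1 advances by 2 weekdays after a leap year and by 1 after a common year.
2069: Jan 1 is Tuesday.
2070: Wednesday
2071: Thursday
2072: Friday (leap)
2073: Sunday
2074: Monday
2075: Tuesday
2076: Wednesday (leap)
2076 begins on a Wednesday and is a leap year.

2076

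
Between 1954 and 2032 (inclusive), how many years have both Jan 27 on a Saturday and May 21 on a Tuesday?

Check each year's weekday for Jan 27 and May 21:
  1954: Wed/Fri  1955: Thu/Sat  1956: Fri/Mon  1957: Sun/Tue  1958: Mon/Wed  1959: Tue/Thu  1960: Wed/Sat  1961: Fri/Sun  1962: Sat/Mon  1963: Sun/Tue  1964: Mon/Thu  1965: Wed/Fri  1966: Thu/Sat  1967: Fri/Sun  …(51 more)…  2019: Sun/Tue  2020: Mon/Thu  2021: Wed/Fri  2022: Thu/Sat  2023: Fri/Sun  2024: Sat/Tue ✓  2025: Mon/Wed  2026: Tue/Thu  2027: Wed/Fri  2028: Thu/Sun  2029: Sat/Mon  2030: Sun/Tue  2031: Mon/Wed  2032: Tue/Fri
Both conditions hold in: 1968, 1996, 2024 — 3.

3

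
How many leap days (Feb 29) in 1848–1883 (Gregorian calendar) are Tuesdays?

Leap years in 1848–1883: 9 of them.
Feb 29 weekday advances by 5 (mod 7) from one leap year to the next four years later (or differs when a century non-leap intervenes).
Leap-day weekdays: 1848:Tue✓ 1852:Sun 1856:Fri 1860:Wed 1864:Mon 1868:Sat 1872:Thu 1876:Tue✓ 1880:Sun
Tuesday: 1848, 1876 → 2.

2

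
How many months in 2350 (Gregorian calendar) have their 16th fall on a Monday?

2

Check the 16th of each month of 2350: Jan 16: Mon, Feb 16: Thu, Mar 16: Thu, Apr 16: Sun, May 16: Tue, Jun 16: Fri, Jul 16: Sun, Aug 16: Wed, Sep 16: Sat, Oct 16: Mon, Nov 16: Thu, Dec 16: Sat.
Monday occurs in January, October — 2 months.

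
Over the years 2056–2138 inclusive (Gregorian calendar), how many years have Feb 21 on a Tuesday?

12

Track Feb 21's weekday year by year (advancing +1, or +2 across a Feb 29):
  2056: Mon  2057: Wed (+2)  2058: Thu (+1)  2059: Fri (+1)  2060: Sat (+1)
  2061: Mon (+2)  2062: Tue (+1) ✓  2063: Wed (+1)  2064: Thu (+1)  2065: Sat (+2)
  2066: Sun (+1)  2067: Mon (+1)  2068: Tue (+1) ✓  2069: Thu (+2)  … (55 more years) …
  2125: Wed (+2)  2126: Thu (+1)  2127: Fri (+1)  2128: Sat (+1)  2129: Mon (+2)
  2130: Tue (+1) ✓  2131: Wed (+1)  2132: Thu (+1)  2133: Sat (+2)  2134: Sun (+1)
  2135: Mon (+1)  2136: Tue (+1) ✓  2137: Thu (+2)  2138: Fri (+1)
Tuesday years: 2062, 2068, 2073, 2079, 2090, 2096, 2102, 2108, 2113, 2119, 2130, 2136 — 12 in total.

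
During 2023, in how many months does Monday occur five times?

4

A month of length L has five Mondays iff its first Monday is on day ≤ L−28 (so day 1–3 in a 31-day month, 1–2 in a 30-day month, day 1 in a leap February).
Checking each month of 2023: Jan starts Sun (31d) ✓; Feb starts Wed (28d); Mar starts Wed (31d); Apr starts Sat (30d); May starts Mon (31d) ✓; Jun starts Thu (30d); Jul starts Sat (31d) ✓; Aug starts Tue (31d); Sep starts Fri (30d); Oct starts Sun (31d) ✓; Nov starts Wed (30d); Dec starts Fri (31d).
Five-Monday months: January, May, July, October → 4.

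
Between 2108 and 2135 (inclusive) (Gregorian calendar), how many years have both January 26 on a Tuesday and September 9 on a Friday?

1

Check each year's weekday for January 26 and September 9:
  2108: Thu/Sun  2109: Sat/Mon  2110: Sun/Tue  2111: Mon/Wed  2112: Tue/Fri ✓  2113: Thu/Sat  2114: Fri/Sun  2115: Sat/Mon  2116: Sun/Wed  2117: Tue/Thu  2118: Wed/Fri  2119: Thu/Sat  2120: Fri/Mon  2121: Sun/Tue  2122: Mon/Wed  2123: Tue/Thu  2124: Wed/Sat  2125: Fri/Sun  2126: Sat/Mon  2127: Sun/Tue  2128: Mon/Thu  2129: Wed/Fri  2130: Thu/Sat  2131: Fri/Sun  2132: Sat/Tue  2133: Mon/Wed  2134: Tue/Thu  2135: Wed/Fri
Both conditions hold in: 2112 — 1.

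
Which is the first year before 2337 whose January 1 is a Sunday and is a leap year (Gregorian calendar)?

2328

Jan 1 advances by 2 weekdays after a leap year and by 1 after a common year.
2337: Jan 1 is Friday.
2336: Wednesday (leap)
2335: Tuesday
2334: Monday
2333: Sunday
2332: Friday (leap)
2331: Thursday
2330: Wednesday
2329: Tuesday
2328: Sunday (leap)
2328 begins on a Sunday and is a leap year.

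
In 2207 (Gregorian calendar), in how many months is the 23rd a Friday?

2

Check the 23rd of each month of 2207: Jan 23: Fri, Feb 23: Mon, Mar 23: Mon, Apr 23: Thu, May 23: Sat, Jun 23: Tue, Jul 23: Thu, Aug 23: Sun, Sep 23: Wed, Oct 23: Fri, Nov 23: Mon, Dec 23: Wed.
Friday occurs in January, October — 2 months.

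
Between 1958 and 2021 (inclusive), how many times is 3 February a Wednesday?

10

Track 3 February's weekday year by year (advancing +1, or +2 across a Feb 29):
  1958: Mon  1959: Tue (+1)  1960: Wed (+1) ✓  1961: Fri (+2)  1962: Sat (+1)
  1963: Sun (+1)  1964: Mon (+1)  1965: Wed (+2) ✓  1966: Thu (+1)  1967: Fri (+1)
  1968: Sat (+1)  1969: Mon (+2)  1970: Tue (+1)  1971: Wed (+1) ✓  … (36 more years) …
  2008: Sun (+1)  2009: Tue (+2)  2010: Wed (+1) ✓  2011: Thu (+1)  2012: Fri (+1)
  2013: Sun (+2)  2014: Mon (+1)  2015: Tue (+1)  2016: Wed (+1) ✓  2017: Fri (+2)
  2018: Sat (+1)  2019: Sun (+1)  2020: Mon (+1)  2021: Wed (+2) ✓
Wednesday years: 1960, 1965, 1971, 1982, 1988, 1993, 1999, 2010, 2016, 2021 — 10 in total.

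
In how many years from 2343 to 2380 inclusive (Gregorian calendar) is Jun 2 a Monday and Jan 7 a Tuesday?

Check each year's weekday for Jun 2 and Jan 7:
  2343: Wed/Thu  2344: Fri/Fri  2345: Sat/Sun  2346: Sun/Mon  2347: Mon/Tue ✓  2348: Wed/Wed  2349: Thu/Fri  2350: Fri/Sat  2351: Sat/Sun  2352: Mon/Mon  2353: Tue/Wed  2354: Wed/Thu  2355: Thu/Fri  2356: Sat/Sat  …(10 more)…  2367: Fri/Sat  2368: Sun/Sun  2369: Mon/Tue ✓  2370: Tue/Wed  2371: Wed/Thu  2372: Fri/Fri  2373: Sat/Sun  2374: Sun/Mon  2375: Mon/Tue ✓  2376: Wed/Wed  2377: Thu/Fri  2378: Fri/Sat  2379: Sat/Sun  2380: Mon/Mon
Both conditions hold in: 2347, 2358, 2369, 2375 — 4.

4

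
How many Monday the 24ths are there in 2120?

1

Check the 24th of each month of 2120: Jan 24: Wed, Feb 24: Sat, Mar 24: Sun, Apr 24: Wed, May 24: Fri, Jun 24: Mon, Jul 24: Wed, Aug 24: Sat, Sep 24: Tue, Oct 24: Thu, Nov 24: Sun, Dec 24: Tue.
Monday occurs in June — 1 month.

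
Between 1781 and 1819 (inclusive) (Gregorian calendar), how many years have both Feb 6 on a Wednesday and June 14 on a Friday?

Check each year's weekday for Feb 6 and June 14:
  1781: Tue/Thu  1782: Wed/Fri ✓  1783: Thu/Sat  1784: Fri/Mon  1785: Sun/Tue  1786: Mon/Wed  1787: Tue/Thu  1788: Wed/Sat  1789: Fri/Sun  1790: Sat/Mon  1791: Sun/Tue  1792: Mon/Thu  1793: Wed/Fri ✓  1794: Thu/Sat  …(11 more)…  1806: Thu/Sat  1807: Fri/Sun  1808: Sat/Tue  1809: Mon/Wed  1810: Tue/Thu  1811: Wed/Fri ✓  1812: Thu/Sun  1813: Sat/Mon  1814: Sun/Tue  1815: Mon/Wed  1816: Tue/Fri  1817: Thu/Sat  1818: Fri/Sun  1819: Sat/Mon
Both conditions hold in: 1782, 1793, 1799, 1805, 1811 — 5.

5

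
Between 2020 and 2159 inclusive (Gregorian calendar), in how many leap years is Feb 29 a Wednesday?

5

Leap years in 2020–2159: 34 of them.
Feb 29 weekday advances by 5 (mod 7) from one leap year to the next four years later (or differs when a century non-leap intervenes).
Leap-day weekdays: 2020:Sat 2024:Thu 2028:Tue 2032:Sun 2036:Fri 2040:Wed✓ 2044:Mon 2048:Sat 2052:Thu 2056:Tue 2060:Sun 2064:Fri 2068:Wed✓ …(8 more)… 2108:Wed✓ 2112:Mon 2116:Sat 2120:Thu 2124:Tue 2128:Sun 2132:Fri 2136:Wed✓ 2140:Mon 2144:Sat 2148:Thu 2152:Tue 2156:Sun
Wednesday: 2040, 2068, 2096, 2108, 2136 → 5.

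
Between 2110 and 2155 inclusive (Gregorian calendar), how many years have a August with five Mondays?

August has 31 days; it has five Mondays when Monday falls among the first (month-length − 28) days — i.e. when August 1 is one of Monday/Sunday/Saturday.
August 1 by year: 2110:Fri 2111:Sat✓ 2112:Mon✓ 2113:Tue 2114:Wed 2115:Thu 2116:Sat✓ 2117:Sun✓ 2118:Mon✓ 2119:Tue 2120:Thu 2121:Fri 2122:Sat✓ 2123:Sun✓ 2124:Tue …(16 more)… 2141:Tue 2142:Wed 2143:Thu 2144:Sat✓ 2145:Sun✓ 2146:Mon✓ 2147:Tue 2148:Thu 2149:Fri 2150:Sat✓ 2151:Sun✓ 2152:Tue 2153:Wed 2154:Thu 2155:Fri
Years with five Mondays: 2111, 2112, 2116, 2117, 2118, 2122, 2123, 2128, 2129, 2133, 2134, 2135, 2139, 2140, 2144, 2145, 2146, 2150, 2151 → 19.

19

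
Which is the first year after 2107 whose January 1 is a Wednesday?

Jan 1 advances by 2 weekdays after a leap year and by 1 after a common year.
2107: Jan 1 is Saturday.
2108: Sunday (leap)
2109: Tuesday
2110: Wednesday
2110 begins on a Wednesday

2110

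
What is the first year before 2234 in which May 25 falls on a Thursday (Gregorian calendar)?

2226

From one year to the next, a fixed date's weekday advances by 1, or by 2 when a Feb 29 lies between the two dates.
2234: May 25 is Sunday.
2233: Saturday (−1)
2232: Friday (−1)
2231: Wednesday (−2)
2230: Tuesday (−1)
2229: Monday (−1)
2228: Sunday (−1)
2227: Friday (−2)
2226: Thursday (−1)
May 25 falls on a Thursday in 2226.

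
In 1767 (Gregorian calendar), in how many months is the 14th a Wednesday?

Check the 14th of each month of 1767: Jan 14: Wed, Feb 14: Sat, Mar 14: Sat, Apr 14: Tue, May 14: Thu, Jun 14: Sun, Jul 14: Tue, Aug 14: Fri, Sep 14: Mon, Oct 14: Wed, Nov 14: Sat, Dec 14: Mon.
Wednesday occurs in January, October — 2 months.

2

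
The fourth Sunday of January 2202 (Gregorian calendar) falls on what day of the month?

24

January 1, 2202 is a Friday, so the first Sunday is the 3rd.
The fourth Sunday is 3 + 21 = 24.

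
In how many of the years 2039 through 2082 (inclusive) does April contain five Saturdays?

13

April has 30 days; it has five Saturdays when Saturday falls among the first (month-length − 28) days — i.e. when April 1 is one of Saturday/Friday.
April 1 by year: 2039:Fri✓ 2040:Sun 2041:Mon 2042:Tue 2043:Wed 2044:Fri✓ 2045:Sat✓ 2046:Sun 2047:Mon 2048:Wed 2049:Thu 2050:Fri✓ 2051:Sat✓ 2052:Mon 2053:Tue …(14 more)… 2068:Sun 2069:Mon 2070:Tue 2071:Wed 2072:Fri✓ 2073:Sat✓ 2074:Sun 2075:Mon 2076:Wed 2077:Thu 2078:Fri✓ 2079:Sat✓ 2080:Mon 2081:Tue 2082:Wed
Years with five Saturdays: 2039, 2044, 2045, 2050, 2051, 2056, 2061, 2062, 2067, 2072, 2073, 2078, 2079 → 13.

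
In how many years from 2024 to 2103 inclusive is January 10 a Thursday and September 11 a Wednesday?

8

Check each year's weekday for January 10 and September 11:
  2024: Wed/Wed  2025: Fri/Thu  2026: Sat/Fri  2027: Sun/Sat  2028: Mon/Mon  2029: Wed/Tue  2030: Thu/Wed ✓  2031: Fri/Thu  2032: Sat/Sat  2033: Mon/Sun  2034: Tue/Mon  2035: Wed/Tue  2036: Thu/Thu  2037: Sat/Fri  …(52 more)…  2090: Tue/Mon  2091: Wed/Tue  2092: Thu/Thu  2093: Sat/Fri  2094: Sun/Sat  2095: Mon/Sun  2096: Tue/Tue  2097: Thu/Wed ✓  2098: Fri/Thu  2099: Sat/Fri  2100: Sun/Sat  2101: Mon/Sun  2102: Tue/Mon  2103: Wed/Tue
Both conditions hold in: 2030, 2041, 2047, 2058, 2069, 2075, 2086, 2097 — 8.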